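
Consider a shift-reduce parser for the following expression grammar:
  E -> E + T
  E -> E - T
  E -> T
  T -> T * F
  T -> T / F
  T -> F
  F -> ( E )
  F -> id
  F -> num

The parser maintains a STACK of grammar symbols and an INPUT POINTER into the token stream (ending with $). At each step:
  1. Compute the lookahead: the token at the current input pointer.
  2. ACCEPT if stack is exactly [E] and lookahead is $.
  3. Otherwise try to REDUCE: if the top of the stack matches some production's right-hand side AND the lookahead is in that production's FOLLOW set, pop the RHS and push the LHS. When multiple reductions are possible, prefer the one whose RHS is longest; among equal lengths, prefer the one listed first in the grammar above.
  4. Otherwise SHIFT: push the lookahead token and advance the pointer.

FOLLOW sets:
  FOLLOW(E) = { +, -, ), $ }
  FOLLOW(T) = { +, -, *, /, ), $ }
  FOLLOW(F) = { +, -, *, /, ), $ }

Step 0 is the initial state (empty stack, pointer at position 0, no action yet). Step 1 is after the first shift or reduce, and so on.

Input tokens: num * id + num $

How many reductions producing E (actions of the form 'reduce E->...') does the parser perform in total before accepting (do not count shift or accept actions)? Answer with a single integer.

Step 1: shift num. Stack=[num] ptr=1 lookahead=* remaining=[* id + num $]
Step 2: reduce F->num. Stack=[F] ptr=1 lookahead=* remaining=[* id + num $]
Step 3: reduce T->F. Stack=[T] ptr=1 lookahead=* remaining=[* id + num $]
Step 4: shift *. Stack=[T *] ptr=2 lookahead=id remaining=[id + num $]
Step 5: shift id. Stack=[T * id] ptr=3 lookahead=+ remaining=[+ num $]
Step 6: reduce F->id. Stack=[T * F] ptr=3 lookahead=+ remaining=[+ num $]
Step 7: reduce T->T * F. Stack=[T] ptr=3 lookahead=+ remaining=[+ num $]
Step 8: reduce E->T. Stack=[E] ptr=3 lookahead=+ remaining=[+ num $]
Step 9: shift +. Stack=[E +] ptr=4 lookahead=num remaining=[num $]
Step 10: shift num. Stack=[E + num] ptr=5 lookahead=$ remaining=[$]
Step 11: reduce F->num. Stack=[E + F] ptr=5 lookahead=$ remaining=[$]
Step 12: reduce T->F. Stack=[E + T] ptr=5 lookahead=$ remaining=[$]
Step 13: reduce E->E + T. Stack=[E] ptr=5 lookahead=$ remaining=[$]
Step 14: accept. Stack=[E] ptr=5 lookahead=$ remaining=[$]

Answer: 2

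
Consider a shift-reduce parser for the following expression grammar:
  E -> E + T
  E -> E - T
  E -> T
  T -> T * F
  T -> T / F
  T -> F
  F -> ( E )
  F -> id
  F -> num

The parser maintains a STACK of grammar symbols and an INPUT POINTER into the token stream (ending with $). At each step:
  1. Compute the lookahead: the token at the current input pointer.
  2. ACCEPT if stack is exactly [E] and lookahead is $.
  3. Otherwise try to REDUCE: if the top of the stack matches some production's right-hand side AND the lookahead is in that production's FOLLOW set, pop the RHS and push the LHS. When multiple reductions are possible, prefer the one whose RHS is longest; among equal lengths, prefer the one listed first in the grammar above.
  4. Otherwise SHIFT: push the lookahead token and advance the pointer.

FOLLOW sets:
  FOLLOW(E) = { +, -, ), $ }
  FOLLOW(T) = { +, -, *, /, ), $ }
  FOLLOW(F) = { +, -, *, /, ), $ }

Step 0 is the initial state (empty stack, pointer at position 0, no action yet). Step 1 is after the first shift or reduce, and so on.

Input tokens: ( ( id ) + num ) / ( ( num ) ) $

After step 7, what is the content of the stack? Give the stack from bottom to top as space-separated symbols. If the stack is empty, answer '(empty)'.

Step 1: shift (. Stack=[(] ptr=1 lookahead=( remaining=[( id ) + num ) / ( ( num ) ) $]
Step 2: shift (. Stack=[( (] ptr=2 lookahead=id remaining=[id ) + num ) / ( ( num ) ) $]
Step 3: shift id. Stack=[( ( id] ptr=3 lookahead=) remaining=[) + num ) / ( ( num ) ) $]
Step 4: reduce F->id. Stack=[( ( F] ptr=3 lookahead=) remaining=[) + num ) / ( ( num ) ) $]
Step 5: reduce T->F. Stack=[( ( T] ptr=3 lookahead=) remaining=[) + num ) / ( ( num ) ) $]
Step 6: reduce E->T. Stack=[( ( E] ptr=3 lookahead=) remaining=[) + num ) / ( ( num ) ) $]
Step 7: shift ). Stack=[( ( E )] ptr=4 lookahead=+ remaining=[+ num ) / ( ( num ) ) $]

Answer: ( ( E )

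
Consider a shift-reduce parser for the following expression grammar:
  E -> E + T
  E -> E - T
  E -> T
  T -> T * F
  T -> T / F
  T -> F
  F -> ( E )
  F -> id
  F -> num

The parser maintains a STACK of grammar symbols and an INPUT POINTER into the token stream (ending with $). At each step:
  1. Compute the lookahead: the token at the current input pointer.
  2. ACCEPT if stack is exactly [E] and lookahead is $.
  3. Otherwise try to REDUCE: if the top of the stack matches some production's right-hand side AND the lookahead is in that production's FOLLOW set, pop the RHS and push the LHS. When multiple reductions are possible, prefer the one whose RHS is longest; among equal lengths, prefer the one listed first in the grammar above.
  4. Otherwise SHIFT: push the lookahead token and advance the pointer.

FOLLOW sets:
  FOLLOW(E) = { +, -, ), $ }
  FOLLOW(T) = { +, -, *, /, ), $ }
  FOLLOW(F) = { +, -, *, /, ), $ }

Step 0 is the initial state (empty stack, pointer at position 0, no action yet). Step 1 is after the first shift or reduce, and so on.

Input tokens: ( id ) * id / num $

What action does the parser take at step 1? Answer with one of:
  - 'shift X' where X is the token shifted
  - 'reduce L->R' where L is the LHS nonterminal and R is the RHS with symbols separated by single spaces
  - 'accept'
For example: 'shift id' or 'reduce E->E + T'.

Step 1: shift (. Stack=[(] ptr=1 lookahead=id remaining=[id ) * id / num $]

Answer: shift (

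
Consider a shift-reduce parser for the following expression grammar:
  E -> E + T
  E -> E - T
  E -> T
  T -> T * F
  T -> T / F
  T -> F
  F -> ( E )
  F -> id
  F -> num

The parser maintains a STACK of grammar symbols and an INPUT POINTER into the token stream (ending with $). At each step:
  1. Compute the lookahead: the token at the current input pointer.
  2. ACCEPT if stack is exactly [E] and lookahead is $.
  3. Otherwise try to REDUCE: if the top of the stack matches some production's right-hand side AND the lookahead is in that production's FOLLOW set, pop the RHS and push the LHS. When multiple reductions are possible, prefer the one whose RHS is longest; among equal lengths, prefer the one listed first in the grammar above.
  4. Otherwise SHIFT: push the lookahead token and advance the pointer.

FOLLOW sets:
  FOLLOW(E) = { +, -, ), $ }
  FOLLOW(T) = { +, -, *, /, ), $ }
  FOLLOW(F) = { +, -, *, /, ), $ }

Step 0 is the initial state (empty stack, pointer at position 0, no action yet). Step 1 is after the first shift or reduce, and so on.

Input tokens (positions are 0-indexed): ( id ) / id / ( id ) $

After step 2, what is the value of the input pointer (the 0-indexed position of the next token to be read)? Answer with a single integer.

Answer: 2

Derivation:
Step 1: shift (. Stack=[(] ptr=1 lookahead=id remaining=[id ) / id / ( id ) $]
Step 2: shift id. Stack=[( id] ptr=2 lookahead=) remaining=[) / id / ( id ) $]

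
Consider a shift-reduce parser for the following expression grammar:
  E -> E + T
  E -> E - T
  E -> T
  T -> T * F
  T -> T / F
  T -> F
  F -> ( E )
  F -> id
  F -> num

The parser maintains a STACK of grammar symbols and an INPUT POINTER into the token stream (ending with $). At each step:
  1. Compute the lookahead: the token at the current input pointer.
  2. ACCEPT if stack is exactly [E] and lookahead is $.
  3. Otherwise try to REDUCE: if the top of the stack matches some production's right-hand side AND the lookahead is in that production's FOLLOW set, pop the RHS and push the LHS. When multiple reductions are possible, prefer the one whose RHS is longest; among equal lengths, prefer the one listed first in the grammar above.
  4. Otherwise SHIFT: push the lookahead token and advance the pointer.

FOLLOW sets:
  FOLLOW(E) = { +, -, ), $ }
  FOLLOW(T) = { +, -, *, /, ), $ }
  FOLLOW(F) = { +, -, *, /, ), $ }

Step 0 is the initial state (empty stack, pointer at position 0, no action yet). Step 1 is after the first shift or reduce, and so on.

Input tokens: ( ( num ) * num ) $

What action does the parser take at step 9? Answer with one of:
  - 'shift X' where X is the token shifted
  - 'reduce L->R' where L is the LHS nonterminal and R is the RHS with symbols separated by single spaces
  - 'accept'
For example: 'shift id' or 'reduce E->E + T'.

Step 1: shift (. Stack=[(] ptr=1 lookahead=( remaining=[( num ) * num ) $]
Step 2: shift (. Stack=[( (] ptr=2 lookahead=num remaining=[num ) * num ) $]
Step 3: shift num. Stack=[( ( num] ptr=3 lookahead=) remaining=[) * num ) $]
Step 4: reduce F->num. Stack=[( ( F] ptr=3 lookahead=) remaining=[) * num ) $]
Step 5: reduce T->F. Stack=[( ( T] ptr=3 lookahead=) remaining=[) * num ) $]
Step 6: reduce E->T. Stack=[( ( E] ptr=3 lookahead=) remaining=[) * num ) $]
Step 7: shift ). Stack=[( ( E )] ptr=4 lookahead=* remaining=[* num ) $]
Step 8: reduce F->( E ). Stack=[( F] ptr=4 lookahead=* remaining=[* num ) $]
Step 9: reduce T->F. Stack=[( T] ptr=4 lookahead=* remaining=[* num ) $]

Answer: reduce T->F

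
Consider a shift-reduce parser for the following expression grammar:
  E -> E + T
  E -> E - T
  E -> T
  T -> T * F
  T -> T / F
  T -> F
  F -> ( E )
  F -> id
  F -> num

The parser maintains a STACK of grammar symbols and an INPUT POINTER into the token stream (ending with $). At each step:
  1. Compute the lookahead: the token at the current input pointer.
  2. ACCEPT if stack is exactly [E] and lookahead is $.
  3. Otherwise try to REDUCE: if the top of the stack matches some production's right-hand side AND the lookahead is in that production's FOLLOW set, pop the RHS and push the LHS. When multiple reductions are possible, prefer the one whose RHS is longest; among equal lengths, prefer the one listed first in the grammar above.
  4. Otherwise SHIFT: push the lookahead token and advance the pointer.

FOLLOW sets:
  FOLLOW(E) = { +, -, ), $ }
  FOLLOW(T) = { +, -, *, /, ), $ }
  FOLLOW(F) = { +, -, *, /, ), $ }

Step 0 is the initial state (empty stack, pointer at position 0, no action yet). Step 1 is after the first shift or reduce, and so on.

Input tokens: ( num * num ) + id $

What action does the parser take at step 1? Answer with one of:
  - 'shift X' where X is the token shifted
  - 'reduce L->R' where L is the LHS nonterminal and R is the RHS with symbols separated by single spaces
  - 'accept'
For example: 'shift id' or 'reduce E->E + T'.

Answer: shift (

Derivation:
Step 1: shift (. Stack=[(] ptr=1 lookahead=num remaining=[num * num ) + id $]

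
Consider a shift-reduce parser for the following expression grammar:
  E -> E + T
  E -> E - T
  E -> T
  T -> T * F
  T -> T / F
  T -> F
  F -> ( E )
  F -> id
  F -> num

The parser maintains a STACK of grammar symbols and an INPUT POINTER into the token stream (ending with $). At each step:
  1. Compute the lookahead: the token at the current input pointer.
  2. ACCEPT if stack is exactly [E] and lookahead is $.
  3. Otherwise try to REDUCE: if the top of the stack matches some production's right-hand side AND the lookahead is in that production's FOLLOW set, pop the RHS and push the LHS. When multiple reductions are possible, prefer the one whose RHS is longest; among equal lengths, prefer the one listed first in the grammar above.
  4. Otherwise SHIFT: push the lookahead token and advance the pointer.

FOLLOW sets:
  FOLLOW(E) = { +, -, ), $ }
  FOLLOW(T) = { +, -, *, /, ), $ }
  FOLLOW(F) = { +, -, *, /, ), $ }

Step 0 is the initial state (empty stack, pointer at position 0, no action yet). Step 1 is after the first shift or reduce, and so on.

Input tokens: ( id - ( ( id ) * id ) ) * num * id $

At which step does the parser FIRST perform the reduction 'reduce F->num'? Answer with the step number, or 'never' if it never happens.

Answer: 30

Derivation:
Step 1: shift (. Stack=[(] ptr=1 lookahead=id remaining=[id - ( ( id ) * id ) ) * num * id $]
Step 2: shift id. Stack=[( id] ptr=2 lookahead=- remaining=[- ( ( id ) * id ) ) * num * id $]
Step 3: reduce F->id. Stack=[( F] ptr=2 lookahead=- remaining=[- ( ( id ) * id ) ) * num * id $]
Step 4: reduce T->F. Stack=[( T] ptr=2 lookahead=- remaining=[- ( ( id ) * id ) ) * num * id $]
Step 5: reduce E->T. Stack=[( E] ptr=2 lookahead=- remaining=[- ( ( id ) * id ) ) * num * id $]
Step 6: shift -. Stack=[( E -] ptr=3 lookahead=( remaining=[( ( id ) * id ) ) * num * id $]
Step 7: shift (. Stack=[( E - (] ptr=4 lookahead=( remaining=[( id ) * id ) ) * num * id $]
Step 8: shift (. Stack=[( E - ( (] ptr=5 lookahead=id remaining=[id ) * id ) ) * num * id $]
Step 9: shift id. Stack=[( E - ( ( id] ptr=6 lookahead=) remaining=[) * id ) ) * num * id $]
Step 10: reduce F->id. Stack=[( E - ( ( F] ptr=6 lookahead=) remaining=[) * id ) ) * num * id $]
Step 11: reduce T->F. Stack=[( E - ( ( T] ptr=6 lookahead=) remaining=[) * id ) ) * num * id $]
Step 12: reduce E->T. Stack=[( E - ( ( E] ptr=6 lookahead=) remaining=[) * id ) ) * num * id $]
Step 13: shift ). Stack=[( E - ( ( E )] ptr=7 lookahead=* remaining=[* id ) ) * num * id $]
Step 14: reduce F->( E ). Stack=[( E - ( F] ptr=7 lookahead=* remaining=[* id ) ) * num * id $]
Step 15: reduce T->F. Stack=[( E - ( T] ptr=7 lookahead=* remaining=[* id ) ) * num * id $]
Step 16: shift *. Stack=[( E - ( T *] ptr=8 lookahead=id remaining=[id ) ) * num * id $]
Step 17: shift id. Stack=[( E - ( T * id] ptr=9 lookahead=) remaining=[) ) * num * id $]
Step 18: reduce F->id. Stack=[( E - ( T * F] ptr=9 lookahead=) remaining=[) ) * num * id $]
Step 19: reduce T->T * F. Stack=[( E - ( T] ptr=9 lookahead=) remaining=[) ) * num * id $]
Step 20: reduce E->T. Stack=[( E - ( E] ptr=9 lookahead=) remaining=[) ) * num * id $]
Step 21: shift ). Stack=[( E - ( E )] ptr=10 lookahead=) remaining=[) * num * id $]
Step 22: reduce F->( E ). Stack=[( E - F] ptr=10 lookahead=) remaining=[) * num * id $]
Step 23: reduce T->F. Stack=[( E - T] ptr=10 lookahead=) remaining=[) * num * id $]
Step 24: reduce E->E - T. Stack=[( E] ptr=10 lookahead=) remaining=[) * num * id $]
Step 25: shift ). Stack=[( E )] ptr=11 lookahead=* remaining=[* num * id $]
Step 26: reduce F->( E ). Stack=[F] ptr=11 lookahead=* remaining=[* num * id $]
Step 27: reduce T->F. Stack=[T] ptr=11 lookahead=* remaining=[* num * id $]
Step 28: shift *. Stack=[T *] ptr=12 lookahead=num remaining=[num * id $]
Step 29: shift num. Stack=[T * num] ptr=13 lookahead=* remaining=[* id $]
Step 30: reduce F->num. Stack=[T * F] ptr=13 lookahead=* remaining=[* id $]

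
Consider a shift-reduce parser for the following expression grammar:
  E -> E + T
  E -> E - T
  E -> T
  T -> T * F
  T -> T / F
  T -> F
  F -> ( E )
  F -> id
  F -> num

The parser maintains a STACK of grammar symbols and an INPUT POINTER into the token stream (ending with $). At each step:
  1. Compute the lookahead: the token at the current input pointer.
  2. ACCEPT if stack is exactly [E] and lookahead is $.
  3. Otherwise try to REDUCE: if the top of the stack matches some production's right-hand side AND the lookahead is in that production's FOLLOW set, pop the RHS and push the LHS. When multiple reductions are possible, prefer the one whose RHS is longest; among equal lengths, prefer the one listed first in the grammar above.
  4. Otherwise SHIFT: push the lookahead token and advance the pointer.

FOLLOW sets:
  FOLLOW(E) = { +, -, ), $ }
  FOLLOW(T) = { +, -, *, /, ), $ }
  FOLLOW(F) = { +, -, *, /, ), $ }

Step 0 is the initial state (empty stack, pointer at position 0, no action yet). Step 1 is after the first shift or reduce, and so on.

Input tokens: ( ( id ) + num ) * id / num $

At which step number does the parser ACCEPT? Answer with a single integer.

Step 1: shift (. Stack=[(] ptr=1 lookahead=( remaining=[( id ) + num ) * id / num $]
Step 2: shift (. Stack=[( (] ptr=2 lookahead=id remaining=[id ) + num ) * id / num $]
Step 3: shift id. Stack=[( ( id] ptr=3 lookahead=) remaining=[) + num ) * id / num $]
Step 4: reduce F->id. Stack=[( ( F] ptr=3 lookahead=) remaining=[) + num ) * id / num $]
Step 5: reduce T->F. Stack=[( ( T] ptr=3 lookahead=) remaining=[) + num ) * id / num $]
Step 6: reduce E->T. Stack=[( ( E] ptr=3 lookahead=) remaining=[) + num ) * id / num $]
Step 7: shift ). Stack=[( ( E )] ptr=4 lookahead=+ remaining=[+ num ) * id / num $]
Step 8: reduce F->( E ). Stack=[( F] ptr=4 lookahead=+ remaining=[+ num ) * id / num $]
Step 9: reduce T->F. Stack=[( T] ptr=4 lookahead=+ remaining=[+ num ) * id / num $]
Step 10: reduce E->T. Stack=[( E] ptr=4 lookahead=+ remaining=[+ num ) * id / num $]
Step 11: shift +. Stack=[( E +] ptr=5 lookahead=num remaining=[num ) * id / num $]
Step 12: shift num. Stack=[( E + num] ptr=6 lookahead=) remaining=[) * id / num $]
Step 13: reduce F->num. Stack=[( E + F] ptr=6 lookahead=) remaining=[) * id / num $]
Step 14: reduce T->F. Stack=[( E + T] ptr=6 lookahead=) remaining=[) * id / num $]
Step 15: reduce E->E + T. Stack=[( E] ptr=6 lookahead=) remaining=[) * id / num $]
Step 16: shift ). Stack=[( E )] ptr=7 lookahead=* remaining=[* id / num $]
Step 17: reduce F->( E ). Stack=[F] ptr=7 lookahead=* remaining=[* id / num $]
Step 18: reduce T->F. Stack=[T] ptr=7 lookahead=* remaining=[* id / num $]
Step 19: shift *. Stack=[T *] ptr=8 lookahead=id remaining=[id / num $]
Step 20: shift id. Stack=[T * id] ptr=9 lookahead=/ remaining=[/ num $]
Step 21: reduce F->id. Stack=[T * F] ptr=9 lookahead=/ remaining=[/ num $]
Step 22: reduce T->T * F. Stack=[T] ptr=9 lookahead=/ remaining=[/ num $]
Step 23: shift /. Stack=[T /] ptr=10 lookahead=num remaining=[num $]
Step 24: shift num. Stack=[T / num] ptr=11 lookahead=$ remaining=[$]
Step 25: reduce F->num. Stack=[T / F] ptr=11 lookahead=$ remaining=[$]
Step 26: reduce T->T / F. Stack=[T] ptr=11 lookahead=$ remaining=[$]
Step 27: reduce E->T. Stack=[E] ptr=11 lookahead=$ remaining=[$]
Step 28: accept. Stack=[E] ptr=11 lookahead=$ remaining=[$]

Answer: 28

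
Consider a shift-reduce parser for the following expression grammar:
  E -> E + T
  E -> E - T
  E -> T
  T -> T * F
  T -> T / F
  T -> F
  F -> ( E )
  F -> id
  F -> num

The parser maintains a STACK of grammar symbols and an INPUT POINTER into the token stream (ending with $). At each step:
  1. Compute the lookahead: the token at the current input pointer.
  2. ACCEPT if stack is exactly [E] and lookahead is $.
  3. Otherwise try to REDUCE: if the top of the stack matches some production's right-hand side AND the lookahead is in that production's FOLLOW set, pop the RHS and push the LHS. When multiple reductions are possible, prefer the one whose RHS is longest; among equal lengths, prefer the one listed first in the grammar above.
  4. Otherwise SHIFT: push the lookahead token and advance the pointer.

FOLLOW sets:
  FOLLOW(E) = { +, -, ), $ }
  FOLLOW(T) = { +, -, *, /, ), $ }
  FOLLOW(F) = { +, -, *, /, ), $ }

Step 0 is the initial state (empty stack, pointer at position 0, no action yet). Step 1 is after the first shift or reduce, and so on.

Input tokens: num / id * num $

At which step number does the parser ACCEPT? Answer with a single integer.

Answer: 13

Derivation:
Step 1: shift num. Stack=[num] ptr=1 lookahead=/ remaining=[/ id * num $]
Step 2: reduce F->num. Stack=[F] ptr=1 lookahead=/ remaining=[/ id * num $]
Step 3: reduce T->F. Stack=[T] ptr=1 lookahead=/ remaining=[/ id * num $]
Step 4: shift /. Stack=[T /] ptr=2 lookahead=id remaining=[id * num $]
Step 5: shift id. Stack=[T / id] ptr=3 lookahead=* remaining=[* num $]
Step 6: reduce F->id. Stack=[T / F] ptr=3 lookahead=* remaining=[* num $]
Step 7: reduce T->T / F. Stack=[T] ptr=3 lookahead=* remaining=[* num $]
Step 8: shift *. Stack=[T *] ptr=4 lookahead=num remaining=[num $]
Step 9: shift num. Stack=[T * num] ptr=5 lookahead=$ remaining=[$]
Step 10: reduce F->num. Stack=[T * F] ptr=5 lookahead=$ remaining=[$]
Step 11: reduce T->T * F. Stack=[T] ptr=5 lookahead=$ remaining=[$]
Step 12: reduce E->T. Stack=[E] ptr=5 lookahead=$ remaining=[$]
Step 13: accept. Stack=[E] ptr=5 lookahead=$ remaining=[$]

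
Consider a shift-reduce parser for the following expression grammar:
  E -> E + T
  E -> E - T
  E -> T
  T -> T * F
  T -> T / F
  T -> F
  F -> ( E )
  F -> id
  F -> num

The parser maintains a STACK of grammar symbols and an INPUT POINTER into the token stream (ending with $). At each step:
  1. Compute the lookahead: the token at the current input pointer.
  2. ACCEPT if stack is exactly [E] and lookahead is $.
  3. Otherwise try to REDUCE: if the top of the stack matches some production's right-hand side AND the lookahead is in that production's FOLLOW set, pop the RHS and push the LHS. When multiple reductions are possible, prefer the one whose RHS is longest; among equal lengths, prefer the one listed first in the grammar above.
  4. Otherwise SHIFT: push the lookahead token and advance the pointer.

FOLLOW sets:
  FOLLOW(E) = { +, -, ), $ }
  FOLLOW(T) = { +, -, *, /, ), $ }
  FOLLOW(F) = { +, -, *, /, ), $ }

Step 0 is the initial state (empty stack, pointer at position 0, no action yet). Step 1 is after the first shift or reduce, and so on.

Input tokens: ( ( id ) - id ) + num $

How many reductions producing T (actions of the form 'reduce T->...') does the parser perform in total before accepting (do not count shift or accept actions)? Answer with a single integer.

Step 1: shift (. Stack=[(] ptr=1 lookahead=( remaining=[( id ) - id ) + num $]
Step 2: shift (. Stack=[( (] ptr=2 lookahead=id remaining=[id ) - id ) + num $]
Step 3: shift id. Stack=[( ( id] ptr=3 lookahead=) remaining=[) - id ) + num $]
Step 4: reduce F->id. Stack=[( ( F] ptr=3 lookahead=) remaining=[) - id ) + num $]
Step 5: reduce T->F. Stack=[( ( T] ptr=3 lookahead=) remaining=[) - id ) + num $]
Step 6: reduce E->T. Stack=[( ( E] ptr=3 lookahead=) remaining=[) - id ) + num $]
Step 7: shift ). Stack=[( ( E )] ptr=4 lookahead=- remaining=[- id ) + num $]
Step 8: reduce F->( E ). Stack=[( F] ptr=4 lookahead=- remaining=[- id ) + num $]
Step 9: reduce T->F. Stack=[( T] ptr=4 lookahead=- remaining=[- id ) + num $]
Step 10: reduce E->T. Stack=[( E] ptr=4 lookahead=- remaining=[- id ) + num $]
Step 11: shift -. Stack=[( E -] ptr=5 lookahead=id remaining=[id ) + num $]
Step 12: shift id. Stack=[( E - id] ptr=6 lookahead=) remaining=[) + num $]
Step 13: reduce F->id. Stack=[( E - F] ptr=6 lookahead=) remaining=[) + num $]
Step 14: reduce T->F. Stack=[( E - T] ptr=6 lookahead=) remaining=[) + num $]
Step 15: reduce E->E - T. Stack=[( E] ptr=6 lookahead=) remaining=[) + num $]
Step 16: shift ). Stack=[( E )] ptr=7 lookahead=+ remaining=[+ num $]
Step 17: reduce F->( E ). Stack=[F] ptr=7 lookahead=+ remaining=[+ num $]
Step 18: reduce T->F. Stack=[T] ptr=7 lookahead=+ remaining=[+ num $]
Step 19: reduce E->T. Stack=[E] ptr=7 lookahead=+ remaining=[+ num $]
Step 20: shift +. Stack=[E +] ptr=8 lookahead=num remaining=[num $]
Step 21: shift num. Stack=[E + num] ptr=9 lookahead=$ remaining=[$]
Step 22: reduce F->num. Stack=[E + F] ptr=9 lookahead=$ remaining=[$]
Step 23: reduce T->F. Stack=[E + T] ptr=9 lookahead=$ remaining=[$]
Step 24: reduce E->E + T. Stack=[E] ptr=9 lookahead=$ remaining=[$]
Step 25: accept. Stack=[E] ptr=9 lookahead=$ remaining=[$]

Answer: 5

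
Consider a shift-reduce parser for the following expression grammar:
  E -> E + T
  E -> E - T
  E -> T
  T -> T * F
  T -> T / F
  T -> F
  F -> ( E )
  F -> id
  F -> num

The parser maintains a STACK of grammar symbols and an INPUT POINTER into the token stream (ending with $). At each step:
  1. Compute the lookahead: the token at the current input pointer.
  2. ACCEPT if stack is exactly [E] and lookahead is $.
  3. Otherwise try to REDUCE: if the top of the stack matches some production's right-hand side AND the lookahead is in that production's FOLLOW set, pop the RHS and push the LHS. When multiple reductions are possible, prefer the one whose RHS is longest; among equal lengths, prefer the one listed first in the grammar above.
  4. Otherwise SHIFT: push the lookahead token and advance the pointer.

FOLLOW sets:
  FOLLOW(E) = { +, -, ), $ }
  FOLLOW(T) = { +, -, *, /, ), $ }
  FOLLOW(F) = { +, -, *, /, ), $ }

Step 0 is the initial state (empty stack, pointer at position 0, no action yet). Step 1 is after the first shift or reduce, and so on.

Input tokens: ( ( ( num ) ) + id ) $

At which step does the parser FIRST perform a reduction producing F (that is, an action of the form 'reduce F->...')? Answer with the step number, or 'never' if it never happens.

Step 1: shift (. Stack=[(] ptr=1 lookahead=( remaining=[( ( num ) ) + id ) $]
Step 2: shift (. Stack=[( (] ptr=2 lookahead=( remaining=[( num ) ) + id ) $]
Step 3: shift (. Stack=[( ( (] ptr=3 lookahead=num remaining=[num ) ) + id ) $]
Step 4: shift num. Stack=[( ( ( num] ptr=4 lookahead=) remaining=[) ) + id ) $]
Step 5: reduce F->num. Stack=[( ( ( F] ptr=4 lookahead=) remaining=[) ) + id ) $]

Answer: 5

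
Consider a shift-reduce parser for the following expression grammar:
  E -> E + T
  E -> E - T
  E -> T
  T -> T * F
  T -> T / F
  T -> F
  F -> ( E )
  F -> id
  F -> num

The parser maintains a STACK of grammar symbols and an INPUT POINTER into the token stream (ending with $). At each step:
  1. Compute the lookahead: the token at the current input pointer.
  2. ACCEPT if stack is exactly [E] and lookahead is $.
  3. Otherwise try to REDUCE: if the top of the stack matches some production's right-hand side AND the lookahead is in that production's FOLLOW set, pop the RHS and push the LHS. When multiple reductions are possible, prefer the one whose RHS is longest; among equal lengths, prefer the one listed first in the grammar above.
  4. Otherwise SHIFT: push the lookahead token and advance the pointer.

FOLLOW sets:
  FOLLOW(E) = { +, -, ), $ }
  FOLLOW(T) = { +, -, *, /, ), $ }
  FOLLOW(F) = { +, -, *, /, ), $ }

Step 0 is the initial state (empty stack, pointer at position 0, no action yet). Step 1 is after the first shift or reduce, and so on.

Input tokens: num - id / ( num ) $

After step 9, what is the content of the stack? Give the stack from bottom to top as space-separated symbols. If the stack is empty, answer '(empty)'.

Answer: E - T /

Derivation:
Step 1: shift num. Stack=[num] ptr=1 lookahead=- remaining=[- id / ( num ) $]
Step 2: reduce F->num. Stack=[F] ptr=1 lookahead=- remaining=[- id / ( num ) $]
Step 3: reduce T->F. Stack=[T] ptr=1 lookahead=- remaining=[- id / ( num ) $]
Step 4: reduce E->T. Stack=[E] ptr=1 lookahead=- remaining=[- id / ( num ) $]
Step 5: shift -. Stack=[E -] ptr=2 lookahead=id remaining=[id / ( num ) $]
Step 6: shift id. Stack=[E - id] ptr=3 lookahead=/ remaining=[/ ( num ) $]
Step 7: reduce F->id. Stack=[E - F] ptr=3 lookahead=/ remaining=[/ ( num ) $]
Step 8: reduce T->F. Stack=[E - T] ptr=3 lookahead=/ remaining=[/ ( num ) $]
Step 9: shift /. Stack=[E - T /] ptr=4 lookahead=( remaining=[( num ) $]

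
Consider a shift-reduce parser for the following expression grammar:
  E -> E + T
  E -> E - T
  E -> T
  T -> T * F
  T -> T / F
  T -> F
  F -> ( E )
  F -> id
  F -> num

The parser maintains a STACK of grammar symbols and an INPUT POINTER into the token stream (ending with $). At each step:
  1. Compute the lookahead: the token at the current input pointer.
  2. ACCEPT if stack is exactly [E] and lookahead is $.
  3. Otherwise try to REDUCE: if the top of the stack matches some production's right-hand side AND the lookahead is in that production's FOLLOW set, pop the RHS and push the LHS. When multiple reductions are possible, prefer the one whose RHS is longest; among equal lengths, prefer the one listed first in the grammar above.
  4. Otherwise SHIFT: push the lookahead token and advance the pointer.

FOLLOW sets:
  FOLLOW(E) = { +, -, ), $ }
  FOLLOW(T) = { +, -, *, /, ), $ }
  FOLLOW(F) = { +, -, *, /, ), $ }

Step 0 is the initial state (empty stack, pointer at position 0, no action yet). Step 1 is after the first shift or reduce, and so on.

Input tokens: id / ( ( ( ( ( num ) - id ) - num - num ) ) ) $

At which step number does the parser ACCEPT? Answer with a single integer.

Answer: 49

Derivation:
Step 1: shift id. Stack=[id] ptr=1 lookahead=/ remaining=[/ ( ( ( ( ( num ) - id ) - num - num ) ) ) $]
Step 2: reduce F->id. Stack=[F] ptr=1 lookahead=/ remaining=[/ ( ( ( ( ( num ) - id ) - num - num ) ) ) $]
Step 3: reduce T->F. Stack=[T] ptr=1 lookahead=/ remaining=[/ ( ( ( ( ( num ) - id ) - num - num ) ) ) $]
Step 4: shift /. Stack=[T /] ptr=2 lookahead=( remaining=[( ( ( ( ( num ) - id ) - num - num ) ) ) $]
Step 5: shift (. Stack=[T / (] ptr=3 lookahead=( remaining=[( ( ( ( num ) - id ) - num - num ) ) ) $]
Step 6: shift (. Stack=[T / ( (] ptr=4 lookahead=( remaining=[( ( ( num ) - id ) - num - num ) ) ) $]
Step 7: shift (. Stack=[T / ( ( (] ptr=5 lookahead=( remaining=[( ( num ) - id ) - num - num ) ) ) $]
Step 8: shift (. Stack=[T / ( ( ( (] ptr=6 lookahead=( remaining=[( num ) - id ) - num - num ) ) ) $]
Step 9: shift (. Stack=[T / ( ( ( ( (] ptr=7 lookahead=num remaining=[num ) - id ) - num - num ) ) ) $]
Step 10: shift num. Stack=[T / ( ( ( ( ( num] ptr=8 lookahead=) remaining=[) - id ) - num - num ) ) ) $]
Step 11: reduce F->num. Stack=[T / ( ( ( ( ( F] ptr=8 lookahead=) remaining=[) - id ) - num - num ) ) ) $]
Step 12: reduce T->F. Stack=[T / ( ( ( ( ( T] ptr=8 lookahead=) remaining=[) - id ) - num - num ) ) ) $]
Step 13: reduce E->T. Stack=[T / ( ( ( ( ( E] ptr=8 lookahead=) remaining=[) - id ) - num - num ) ) ) $]
Step 14: shift ). Stack=[T / ( ( ( ( ( E )] ptr=9 lookahead=- remaining=[- id ) - num - num ) ) ) $]
Step 15: reduce F->( E ). Stack=[T / ( ( ( ( F] ptr=9 lookahead=- remaining=[- id ) - num - num ) ) ) $]
Step 16: reduce T->F. Stack=[T / ( ( ( ( T] ptr=9 lookahead=- remaining=[- id ) - num - num ) ) ) $]
Step 17: reduce E->T. Stack=[T / ( ( ( ( E] ptr=9 lookahead=- remaining=[- id ) - num - num ) ) ) $]
Step 18: shift -. Stack=[T / ( ( ( ( E -] ptr=10 lookahead=id remaining=[id ) - num - num ) ) ) $]
Step 19: shift id. Stack=[T / ( ( ( ( E - id] ptr=11 lookahead=) remaining=[) - num - num ) ) ) $]
Step 20: reduce F->id. Stack=[T / ( ( ( ( E - F] ptr=11 lookahead=) remaining=[) - num - num ) ) ) $]
Step 21: reduce T->F. Stack=[T / ( ( ( ( E - T] ptr=11 lookahead=) remaining=[) - num - num ) ) ) $]
Step 22: reduce E->E - T. Stack=[T / ( ( ( ( E] ptr=11 lookahead=) remaining=[) - num - num ) ) ) $]
Step 23: shift ). Stack=[T / ( ( ( ( E )] ptr=12 lookahead=- remaining=[- num - num ) ) ) $]
Step 24: reduce F->( E ). Stack=[T / ( ( ( F] ptr=12 lookahead=- remaining=[- num - num ) ) ) $]
Step 25: reduce T->F. Stack=[T / ( ( ( T] ptr=12 lookahead=- remaining=[- num - num ) ) ) $]
Step 26: reduce E->T. Stack=[T / ( ( ( E] ptr=12 lookahead=- remaining=[- num - num ) ) ) $]
Step 27: shift -. Stack=[T / ( ( ( E -] ptr=13 lookahead=num remaining=[num - num ) ) ) $]
Step 28: shift num. Stack=[T / ( ( ( E - num] ptr=14 lookahead=- remaining=[- num ) ) ) $]
Step 29: reduce F->num. Stack=[T / ( ( ( E - F] ptr=14 lookahead=- remaining=[- num ) ) ) $]
Step 30: reduce T->F. Stack=[T / ( ( ( E - T] ptr=14 lookahead=- remaining=[- num ) ) ) $]
Step 31: reduce E->E - T. Stack=[T / ( ( ( E] ptr=14 lookahead=- remaining=[- num ) ) ) $]
Step 32: shift -. Stack=[T / ( ( ( E -] ptr=15 lookahead=num remaining=[num ) ) ) $]
Step 33: shift num. Stack=[T / ( ( ( E - num] ptr=16 lookahead=) remaining=[) ) ) $]
Step 34: reduce F->num. Stack=[T / ( ( ( E - F] ptr=16 lookahead=) remaining=[) ) ) $]
Step 35: reduce T->F. Stack=[T / ( ( ( E - T] ptr=16 lookahead=) remaining=[) ) ) $]
Step 36: reduce E->E - T. Stack=[T / ( ( ( E] ptr=16 lookahead=) remaining=[) ) ) $]
Step 37: shift ). Stack=[T / ( ( ( E )] ptr=17 lookahead=) remaining=[) ) $]
Step 38: reduce F->( E ). Stack=[T / ( ( F] ptr=17 lookahead=) remaining=[) ) $]
Step 39: reduce T->F. Stack=[T / ( ( T] ptr=17 lookahead=) remaining=[) ) $]
Step 40: reduce E->T. Stack=[T / ( ( E] ptr=17 lookahead=) remaining=[) ) $]
Step 41: shift ). Stack=[T / ( ( E )] ptr=18 lookahead=) remaining=[) $]
Step 42: reduce F->( E ). Stack=[T / ( F] ptr=18 lookahead=) remaining=[) $]
Step 43: reduce T->F. Stack=[T / ( T] ptr=18 lookahead=) remaining=[) $]
Step 44: reduce E->T. Stack=[T / ( E] ptr=18 lookahead=) remaining=[) $]
Step 45: shift ). Stack=[T / ( E )] ptr=19 lookahead=$ remaining=[$]
Step 46: reduce F->( E ). Stack=[T / F] ptr=19 lookahead=$ remaining=[$]
Step 47: reduce T->T / F. Stack=[T] ptr=19 lookahead=$ remaining=[$]
Step 48: reduce E->T. Stack=[E] ptr=19 lookahead=$ remaining=[$]
Step 49: accept. Stack=[E] ptr=19 lookahead=$ remaining=[$]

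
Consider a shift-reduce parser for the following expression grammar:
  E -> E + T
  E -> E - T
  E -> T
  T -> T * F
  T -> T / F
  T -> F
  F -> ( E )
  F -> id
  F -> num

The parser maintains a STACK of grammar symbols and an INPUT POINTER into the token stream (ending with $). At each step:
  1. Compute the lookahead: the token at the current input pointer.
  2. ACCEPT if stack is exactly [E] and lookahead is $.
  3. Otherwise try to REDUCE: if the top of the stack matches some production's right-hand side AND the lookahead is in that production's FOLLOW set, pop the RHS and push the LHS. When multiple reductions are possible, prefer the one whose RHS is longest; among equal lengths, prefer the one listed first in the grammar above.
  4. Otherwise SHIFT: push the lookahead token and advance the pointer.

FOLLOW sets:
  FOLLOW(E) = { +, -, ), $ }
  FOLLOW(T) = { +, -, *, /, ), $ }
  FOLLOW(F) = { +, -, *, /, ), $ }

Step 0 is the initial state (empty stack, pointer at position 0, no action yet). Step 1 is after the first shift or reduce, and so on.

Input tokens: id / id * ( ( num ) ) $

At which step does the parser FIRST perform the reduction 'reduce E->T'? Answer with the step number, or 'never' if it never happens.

Step 1: shift id. Stack=[id] ptr=1 lookahead=/ remaining=[/ id * ( ( num ) ) $]
Step 2: reduce F->id. Stack=[F] ptr=1 lookahead=/ remaining=[/ id * ( ( num ) ) $]
Step 3: reduce T->F. Stack=[T] ptr=1 lookahead=/ remaining=[/ id * ( ( num ) ) $]
Step 4: shift /. Stack=[T /] ptr=2 lookahead=id remaining=[id * ( ( num ) ) $]
Step 5: shift id. Stack=[T / id] ptr=3 lookahead=* remaining=[* ( ( num ) ) $]
Step 6: reduce F->id. Stack=[T / F] ptr=3 lookahead=* remaining=[* ( ( num ) ) $]
Step 7: reduce T->T / F. Stack=[T] ptr=3 lookahead=* remaining=[* ( ( num ) ) $]
Step 8: shift *. Stack=[T *] ptr=4 lookahead=( remaining=[( ( num ) ) $]
Step 9: shift (. Stack=[T * (] ptr=5 lookahead=( remaining=[( num ) ) $]
Step 10: shift (. Stack=[T * ( (] ptr=6 lookahead=num remaining=[num ) ) $]
Step 11: shift num. Stack=[T * ( ( num] ptr=7 lookahead=) remaining=[) ) $]
Step 12: reduce F->num. Stack=[T * ( ( F] ptr=7 lookahead=) remaining=[) ) $]
Step 13: reduce T->F. Stack=[T * ( ( T] ptr=7 lookahead=) remaining=[) ) $]
Step 14: reduce E->T. Stack=[T * ( ( E] ptr=7 lookahead=) remaining=[) ) $]

Answer: 14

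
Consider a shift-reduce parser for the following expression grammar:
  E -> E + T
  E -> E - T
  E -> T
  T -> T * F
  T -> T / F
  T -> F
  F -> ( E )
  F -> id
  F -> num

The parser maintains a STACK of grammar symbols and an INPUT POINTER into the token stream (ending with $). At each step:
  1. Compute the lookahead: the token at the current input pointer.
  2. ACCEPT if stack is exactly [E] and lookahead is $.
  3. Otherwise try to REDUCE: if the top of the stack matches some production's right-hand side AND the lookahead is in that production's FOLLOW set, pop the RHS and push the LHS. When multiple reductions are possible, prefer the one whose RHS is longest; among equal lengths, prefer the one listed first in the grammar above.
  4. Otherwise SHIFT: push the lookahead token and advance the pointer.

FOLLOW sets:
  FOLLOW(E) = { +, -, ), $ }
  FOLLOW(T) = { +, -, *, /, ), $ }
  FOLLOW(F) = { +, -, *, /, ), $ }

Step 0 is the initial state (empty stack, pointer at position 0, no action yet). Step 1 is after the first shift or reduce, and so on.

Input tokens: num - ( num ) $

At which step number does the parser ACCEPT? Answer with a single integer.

Answer: 15

Derivation:
Step 1: shift num. Stack=[num] ptr=1 lookahead=- remaining=[- ( num ) $]
Step 2: reduce F->num. Stack=[F] ptr=1 lookahead=- remaining=[- ( num ) $]
Step 3: reduce T->F. Stack=[T] ptr=1 lookahead=- remaining=[- ( num ) $]
Step 4: reduce E->T. Stack=[E] ptr=1 lookahead=- remaining=[- ( num ) $]
Step 5: shift -. Stack=[E -] ptr=2 lookahead=( remaining=[( num ) $]
Step 6: shift (. Stack=[E - (] ptr=3 lookahead=num remaining=[num ) $]
Step 7: shift num. Stack=[E - ( num] ptr=4 lookahead=) remaining=[) $]
Step 8: reduce F->num. Stack=[E - ( F] ptr=4 lookahead=) remaining=[) $]
Step 9: reduce T->F. Stack=[E - ( T] ptr=4 lookahead=) remaining=[) $]
Step 10: reduce E->T. Stack=[E - ( E] ptr=4 lookahead=) remaining=[) $]
Step 11: shift ). Stack=[E - ( E )] ptr=5 lookahead=$ remaining=[$]
Step 12: reduce F->( E ). Stack=[E - F] ptr=5 lookahead=$ remaining=[$]
Step 13: reduce T->F. Stack=[E - T] ptr=5 lookahead=$ remaining=[$]
Step 14: reduce E->E - T. Stack=[E] ptr=5 lookahead=$ remaining=[$]
Step 15: accept. Stack=[E] ptr=5 lookahead=$ remaining=[$]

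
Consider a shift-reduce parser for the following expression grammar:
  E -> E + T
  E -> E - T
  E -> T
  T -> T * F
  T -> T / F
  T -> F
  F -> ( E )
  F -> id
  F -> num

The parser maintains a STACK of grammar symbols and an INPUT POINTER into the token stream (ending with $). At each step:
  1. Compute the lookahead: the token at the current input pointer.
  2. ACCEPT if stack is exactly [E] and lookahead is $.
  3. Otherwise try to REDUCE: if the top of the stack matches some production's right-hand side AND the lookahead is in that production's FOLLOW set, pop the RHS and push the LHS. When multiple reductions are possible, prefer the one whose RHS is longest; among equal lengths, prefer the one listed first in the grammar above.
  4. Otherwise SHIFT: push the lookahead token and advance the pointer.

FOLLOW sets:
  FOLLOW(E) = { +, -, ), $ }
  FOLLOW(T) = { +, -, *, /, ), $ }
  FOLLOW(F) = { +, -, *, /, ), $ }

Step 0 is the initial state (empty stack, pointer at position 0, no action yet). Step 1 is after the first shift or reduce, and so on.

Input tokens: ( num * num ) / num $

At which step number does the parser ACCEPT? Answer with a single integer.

Answer: 18

Derivation:
Step 1: shift (. Stack=[(] ptr=1 lookahead=num remaining=[num * num ) / num $]
Step 2: shift num. Stack=[( num] ptr=2 lookahead=* remaining=[* num ) / num $]
Step 3: reduce F->num. Stack=[( F] ptr=2 lookahead=* remaining=[* num ) / num $]
Step 4: reduce T->F. Stack=[( T] ptr=2 lookahead=* remaining=[* num ) / num $]
Step 5: shift *. Stack=[( T *] ptr=3 lookahead=num remaining=[num ) / num $]
Step 6: shift num. Stack=[( T * num] ptr=4 lookahead=) remaining=[) / num $]
Step 7: reduce F->num. Stack=[( T * F] ptr=4 lookahead=) remaining=[) / num $]
Step 8: reduce T->T * F. Stack=[( T] ptr=4 lookahead=) remaining=[) / num $]
Step 9: reduce E->T. Stack=[( E] ptr=4 lookahead=) remaining=[) / num $]
Step 10: shift ). Stack=[( E )] ptr=5 lookahead=/ remaining=[/ num $]
Step 11: reduce F->( E ). Stack=[F] ptr=5 lookahead=/ remaining=[/ num $]
Step 12: reduce T->F. Stack=[T] ptr=5 lookahead=/ remaining=[/ num $]
Step 13: shift /. Stack=[T /] ptr=6 lookahead=num remaining=[num $]
Step 14: shift num. Stack=[T / num] ptr=7 lookahead=$ remaining=[$]
Step 15: reduce F->num. Stack=[T / F] ptr=7 lookahead=$ remaining=[$]
Step 16: reduce T->T / F. Stack=[T] ptr=7 lookahead=$ remaining=[$]
Step 17: reduce E->T. Stack=[E] ptr=7 lookahead=$ remaining=[$]
Step 18: accept. Stack=[E] ptr=7 lookahead=$ remaining=[$]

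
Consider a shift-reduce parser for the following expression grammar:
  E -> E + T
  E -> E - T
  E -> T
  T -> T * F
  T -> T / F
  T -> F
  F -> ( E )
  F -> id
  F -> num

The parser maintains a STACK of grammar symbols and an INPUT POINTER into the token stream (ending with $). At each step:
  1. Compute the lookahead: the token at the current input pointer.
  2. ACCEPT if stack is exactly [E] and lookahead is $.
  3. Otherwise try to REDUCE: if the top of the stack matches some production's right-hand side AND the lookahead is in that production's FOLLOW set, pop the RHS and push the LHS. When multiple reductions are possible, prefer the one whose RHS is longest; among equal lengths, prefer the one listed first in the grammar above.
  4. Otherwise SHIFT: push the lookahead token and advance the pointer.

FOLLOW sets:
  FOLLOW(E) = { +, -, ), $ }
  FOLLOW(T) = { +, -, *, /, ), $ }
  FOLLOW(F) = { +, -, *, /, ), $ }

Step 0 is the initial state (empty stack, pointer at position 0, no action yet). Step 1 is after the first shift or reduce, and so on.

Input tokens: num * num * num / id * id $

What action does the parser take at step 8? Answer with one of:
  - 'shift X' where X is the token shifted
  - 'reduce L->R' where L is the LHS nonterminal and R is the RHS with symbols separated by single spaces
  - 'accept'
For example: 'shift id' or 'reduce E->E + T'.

Step 1: shift num. Stack=[num] ptr=1 lookahead=* remaining=[* num * num / id * id $]
Step 2: reduce F->num. Stack=[F] ptr=1 lookahead=* remaining=[* num * num / id * id $]
Step 3: reduce T->F. Stack=[T] ptr=1 lookahead=* remaining=[* num * num / id * id $]
Step 4: shift *. Stack=[T *] ptr=2 lookahead=num remaining=[num * num / id * id $]
Step 5: shift num. Stack=[T * num] ptr=3 lookahead=* remaining=[* num / id * id $]
Step 6: reduce F->num. Stack=[T * F] ptr=3 lookahead=* remaining=[* num / id * id $]
Step 7: reduce T->T * F. Stack=[T] ptr=3 lookahead=* remaining=[* num / id * id $]
Step 8: shift *. Stack=[T *] ptr=4 lookahead=num remaining=[num / id * id $]

Answer: shift *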